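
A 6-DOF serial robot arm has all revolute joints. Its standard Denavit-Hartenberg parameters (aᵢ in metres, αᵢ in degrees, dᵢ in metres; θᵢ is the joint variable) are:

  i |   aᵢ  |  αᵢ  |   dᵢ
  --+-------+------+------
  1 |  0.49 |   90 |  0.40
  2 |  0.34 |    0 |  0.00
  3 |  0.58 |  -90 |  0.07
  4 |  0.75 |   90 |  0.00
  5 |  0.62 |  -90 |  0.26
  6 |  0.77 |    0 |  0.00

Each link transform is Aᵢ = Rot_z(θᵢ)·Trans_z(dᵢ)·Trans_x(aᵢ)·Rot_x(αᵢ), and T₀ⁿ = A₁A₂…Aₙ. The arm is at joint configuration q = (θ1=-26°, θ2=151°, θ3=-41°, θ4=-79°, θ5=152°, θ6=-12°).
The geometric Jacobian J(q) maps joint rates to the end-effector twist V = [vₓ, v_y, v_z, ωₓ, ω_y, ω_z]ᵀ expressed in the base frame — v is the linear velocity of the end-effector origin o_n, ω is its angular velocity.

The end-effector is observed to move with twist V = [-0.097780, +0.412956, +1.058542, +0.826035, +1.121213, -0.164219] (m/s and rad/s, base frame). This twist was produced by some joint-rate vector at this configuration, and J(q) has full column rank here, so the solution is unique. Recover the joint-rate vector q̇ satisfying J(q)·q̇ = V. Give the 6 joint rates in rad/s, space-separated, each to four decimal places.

-0.6270 -0.6850 -0.7930 -0.7190 -0.3220 -0.3680

o_n = [-0.2626, 0.4661, 0.4189]
J₁: ẑ×o_n = [-0.4661, -0.2626, 0.0000], ω = ẑ
J2: z=[-0.4384, -0.8988, 0.0000] o=[0.4404, -0.2148, 0.4000] → [-0.0170, 0.0083, -0.9303, -0.4384, -0.8988, 0.0000]
J3: z=[-0.4384, -0.8988, 0.0000] o=[0.1731, -0.0844, 0.5648] → [0.1311, -0.0640, -0.6329, -0.4384, -0.8988, 0.0000]
J4: z=[-0.8446, 0.4119, -0.3420] o=[-0.0358, -0.0604, 1.1099] → [-0.1045, -0.5060, -0.3512, -0.8446, 0.4119, -0.3420]
J5: z=[0.2181, -0.3187, -0.9224] o=[-0.4026, -0.7007, 1.2443] → [1.3392, 0.0509, 0.2991, 0.2181, -0.3187, -0.9224]
J6: z=[0.9753, 0.0371, 0.2178] o=[-0.3240, -0.1963, 0.8068] → [-0.1586, 0.3916, 0.6437, 0.9753, 0.0371, 0.2178]
q̇ = J⁺·V = [-0.6270, -0.6850, -0.7930, -0.7190, -0.3220, -0.3680]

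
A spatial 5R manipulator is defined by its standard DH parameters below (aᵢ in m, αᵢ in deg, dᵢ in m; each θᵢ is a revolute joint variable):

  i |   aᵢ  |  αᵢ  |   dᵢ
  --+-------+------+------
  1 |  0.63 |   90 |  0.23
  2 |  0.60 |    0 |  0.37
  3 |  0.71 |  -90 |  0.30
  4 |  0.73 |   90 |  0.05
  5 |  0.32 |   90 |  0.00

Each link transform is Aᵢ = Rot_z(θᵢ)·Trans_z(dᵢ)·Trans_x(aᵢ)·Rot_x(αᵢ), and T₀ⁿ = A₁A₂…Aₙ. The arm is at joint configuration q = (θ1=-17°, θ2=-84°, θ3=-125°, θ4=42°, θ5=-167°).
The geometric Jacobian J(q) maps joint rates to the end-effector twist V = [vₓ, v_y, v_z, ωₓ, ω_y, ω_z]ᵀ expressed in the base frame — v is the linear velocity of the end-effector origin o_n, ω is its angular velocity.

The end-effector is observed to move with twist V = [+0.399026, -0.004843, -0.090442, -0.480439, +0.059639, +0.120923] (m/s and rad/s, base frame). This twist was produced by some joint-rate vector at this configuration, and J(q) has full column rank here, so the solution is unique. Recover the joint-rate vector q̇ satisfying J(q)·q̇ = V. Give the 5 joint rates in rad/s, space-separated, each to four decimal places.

0.8170 -0.2620 0.2570 0.8400 0.1190

o_n = [-0.2952, -0.3177, 0.1474]
J₁: ẑ×o_n = [0.3177, -0.2952, 0.0000], ω = ẑ
J2: z=[-0.2924, -0.9563, 0.0000] o=[0.6025, -0.1842, 0.2300] → [0.0790, -0.0241, -0.8194, -0.2924, -0.9563, 0.0000]
J3: z=[-0.2924, -0.9563, 0.0000] o=[0.5543, -0.5564, -0.3667] → [-0.4916, 0.1503, -0.8821, -0.2924, -0.9563, 0.0000]
J4: z=[-0.4636, 0.1417, -0.8746] o=[-0.1273, -0.6617, -0.0225] → [0.3249, 0.2256, -0.1357, -0.4636, 0.1417, -0.8746]
J5: z=[-0.7769, -0.5396, 0.3244] o=[-0.4614, -0.0488, 0.1968] → [0.1139, 0.0155, 0.2986, -0.7769, -0.5396, 0.3244]
q̇ = J⁺·V = [0.8170, -0.2620, 0.2570, 0.8400, 0.1190]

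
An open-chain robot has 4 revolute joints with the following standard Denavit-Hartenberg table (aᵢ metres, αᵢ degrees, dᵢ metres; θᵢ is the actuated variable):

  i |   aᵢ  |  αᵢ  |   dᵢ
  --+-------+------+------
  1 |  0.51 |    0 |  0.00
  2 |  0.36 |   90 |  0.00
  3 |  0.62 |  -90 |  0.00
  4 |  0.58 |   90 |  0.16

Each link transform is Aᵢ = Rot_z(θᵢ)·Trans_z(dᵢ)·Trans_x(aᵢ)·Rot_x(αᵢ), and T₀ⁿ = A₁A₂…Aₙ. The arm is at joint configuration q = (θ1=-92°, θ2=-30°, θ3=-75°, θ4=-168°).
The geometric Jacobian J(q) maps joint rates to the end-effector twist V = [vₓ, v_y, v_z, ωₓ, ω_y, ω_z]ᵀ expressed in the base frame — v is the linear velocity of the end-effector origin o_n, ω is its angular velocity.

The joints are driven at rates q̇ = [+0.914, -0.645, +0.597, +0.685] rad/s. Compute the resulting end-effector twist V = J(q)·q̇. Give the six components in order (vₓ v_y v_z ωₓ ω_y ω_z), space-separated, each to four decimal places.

o_n = [-0.4000, -0.8937, -0.0095]
J₁: ẑ×o_n = [0.8937, -0.4000, 0.0000], ω = ẑ
J2: z=[0.0000, 0.0000, 1.0000] o=[-0.0178, -0.5097, 0.0000] → [0.3840, -0.3822, 0.0000, 0.0000, 0.0000, 1.0000]
J3: z=[-0.8480, 0.5299, 0.0000] o=[-0.2086, -0.8150, 0.0000] → [-0.0050, -0.0080, 0.1682, -0.8480, 0.5299, 0.0000]
J4: z=[-0.5119, -0.8192, 0.2588] o=[-0.2936, -0.9511, -0.5989] → [-0.4977, 0.2742, -0.1165, -0.5119, -0.8192, 0.2588]
V = J·q̇ = [0.2253, 0.0639, 0.0206, -0.8569, -0.2448, 0.4463]

0.2253 0.0639 0.0206 -0.8569 -0.2448 0.4463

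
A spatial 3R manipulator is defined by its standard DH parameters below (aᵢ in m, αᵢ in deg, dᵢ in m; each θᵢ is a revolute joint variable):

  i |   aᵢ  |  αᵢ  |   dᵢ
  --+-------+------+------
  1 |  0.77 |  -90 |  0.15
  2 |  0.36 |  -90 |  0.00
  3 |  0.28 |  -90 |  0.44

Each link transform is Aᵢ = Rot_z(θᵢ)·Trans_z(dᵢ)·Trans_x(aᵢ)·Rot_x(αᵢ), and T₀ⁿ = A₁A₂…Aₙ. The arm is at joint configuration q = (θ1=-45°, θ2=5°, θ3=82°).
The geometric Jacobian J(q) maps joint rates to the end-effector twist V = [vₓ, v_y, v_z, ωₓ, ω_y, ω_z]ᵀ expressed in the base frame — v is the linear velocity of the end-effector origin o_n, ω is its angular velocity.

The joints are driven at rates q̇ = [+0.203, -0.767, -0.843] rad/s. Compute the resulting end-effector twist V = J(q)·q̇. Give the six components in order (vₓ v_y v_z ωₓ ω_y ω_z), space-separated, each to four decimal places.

0.6463 -0.2757 0.2551 -0.4904 -0.5943 1.0428

o_n = [0.6023, -0.9945, -0.3231]
J₁: ẑ×o_n = [0.9945, 0.6023, -0.0000], ω = ẑ
J2: z=[0.7071, 0.7071, 0.0000] o=[0.5445, -0.5445, 0.1500] → [-0.3345, 0.3345, -0.3591, 0.7071, 0.7071, 0.0000]
J3: z=[-0.0616, 0.0616, -0.9962] o=[0.7981, -0.7981, 0.1186] → [-0.2229, 0.1678, 0.0242, -0.0616, 0.0616, -0.9962]
V = J·q̇ = [0.6463, -0.2757, 0.2551, -0.4904, -0.5943, 1.0428]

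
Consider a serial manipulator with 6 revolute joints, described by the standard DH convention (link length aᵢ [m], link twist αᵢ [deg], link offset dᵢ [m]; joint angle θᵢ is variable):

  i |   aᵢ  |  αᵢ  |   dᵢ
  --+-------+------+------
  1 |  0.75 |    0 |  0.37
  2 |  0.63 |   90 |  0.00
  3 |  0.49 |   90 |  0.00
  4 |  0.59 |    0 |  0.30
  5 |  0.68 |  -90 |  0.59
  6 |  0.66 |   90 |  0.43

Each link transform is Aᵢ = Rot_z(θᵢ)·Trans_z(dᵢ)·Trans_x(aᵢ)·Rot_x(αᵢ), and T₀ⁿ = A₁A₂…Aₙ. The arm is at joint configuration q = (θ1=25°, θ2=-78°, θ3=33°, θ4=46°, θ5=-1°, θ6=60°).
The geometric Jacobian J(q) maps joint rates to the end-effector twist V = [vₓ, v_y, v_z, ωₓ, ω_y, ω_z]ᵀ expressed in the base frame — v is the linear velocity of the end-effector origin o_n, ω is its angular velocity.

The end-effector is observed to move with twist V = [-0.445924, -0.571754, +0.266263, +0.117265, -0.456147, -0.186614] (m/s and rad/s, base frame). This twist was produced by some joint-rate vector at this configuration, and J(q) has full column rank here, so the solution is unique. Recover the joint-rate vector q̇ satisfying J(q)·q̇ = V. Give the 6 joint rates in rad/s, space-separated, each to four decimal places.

-0.9550 0.9200 0.4630 0.4250 -0.0610 -0.3990

o_n = [0.6723, -2.0703, 0.8164]
J₁: ẑ×o_n = [2.0703, 0.6723, -0.0000], ω = ẑ
J2: z=[0.0000, 0.0000, 1.0000] o=[0.6797, 0.3170, 0.3700] → [2.3873, -0.0075, 0.0000, 0.0000, 0.0000, 1.0000]
J3: z=[-0.7986, -0.6018, 0.0000] o=[1.0589, -0.1862, 0.3700] → [-0.2687, 0.3565, 1.2721, -0.7986, -0.6018, 0.0000]
J4: z=[0.3278, -0.4350, -0.8387] o=[1.3062, -0.5144, 0.6369] → [-1.3830, 0.4728, -0.7857, 0.3278, -0.4350, -0.8387]
J5: z=[0.3278, -0.4350, -0.8387] o=[1.2724, -1.1748, 0.6085] → [-0.8415, 0.4352, -0.5546, 0.3278, -0.4350, -0.8387]
J6: z=[-0.9216, 0.0481, -0.3851] o=[1.3245, -2.0429, 0.3756] → [0.0106, 0.6575, 0.0566, -0.9216, 0.0481, -0.3851]
q̇ = J⁺·V = [-0.9550, 0.9200, 0.4630, 0.4250, -0.0610, -0.3990]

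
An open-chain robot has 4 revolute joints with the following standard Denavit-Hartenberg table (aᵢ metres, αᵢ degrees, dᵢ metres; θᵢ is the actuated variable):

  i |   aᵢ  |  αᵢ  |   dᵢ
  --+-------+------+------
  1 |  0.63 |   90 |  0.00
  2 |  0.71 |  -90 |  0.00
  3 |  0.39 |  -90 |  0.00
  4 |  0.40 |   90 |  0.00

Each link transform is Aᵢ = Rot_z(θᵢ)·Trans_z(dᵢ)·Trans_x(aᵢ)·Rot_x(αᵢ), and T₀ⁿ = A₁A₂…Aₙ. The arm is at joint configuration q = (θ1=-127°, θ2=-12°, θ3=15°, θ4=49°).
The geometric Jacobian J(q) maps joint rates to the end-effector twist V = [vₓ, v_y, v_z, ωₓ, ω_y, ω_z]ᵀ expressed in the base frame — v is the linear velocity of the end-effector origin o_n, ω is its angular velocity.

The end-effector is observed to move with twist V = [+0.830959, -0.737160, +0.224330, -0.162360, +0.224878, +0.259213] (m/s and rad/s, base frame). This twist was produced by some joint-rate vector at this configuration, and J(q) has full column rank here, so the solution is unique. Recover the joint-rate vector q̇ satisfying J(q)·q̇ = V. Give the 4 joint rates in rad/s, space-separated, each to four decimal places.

0.7540 0.1800 -0.5010 -0.0880

o_n = [-0.9954, -1.6016, -0.5739]
J₁: ẑ×o_n = [1.6016, -0.9954, 0.0000], ω = ẑ
J2: z=[-0.7986, 0.6018, 0.0000] o=[-0.3791, -0.5031, 0.0000] → [-0.3454, -0.4584, 1.2481, -0.7986, 0.6018, 0.0000]
J3: z=[-0.1251, -0.1660, 0.9781] o=[-0.7971, -1.0578, -0.1476] → [0.6027, -0.2473, 0.0351, -0.1251, -0.1660, 0.9781]
J4: z=[0.9238, -0.3791, 0.0538] o=[-0.9382, -1.4128, -0.2259] → [0.1421, 0.3184, -0.1961, 0.9238, -0.3791, 0.0538]
q̇ = J⁺·V = [0.7540, 0.1800, -0.5010, -0.0880]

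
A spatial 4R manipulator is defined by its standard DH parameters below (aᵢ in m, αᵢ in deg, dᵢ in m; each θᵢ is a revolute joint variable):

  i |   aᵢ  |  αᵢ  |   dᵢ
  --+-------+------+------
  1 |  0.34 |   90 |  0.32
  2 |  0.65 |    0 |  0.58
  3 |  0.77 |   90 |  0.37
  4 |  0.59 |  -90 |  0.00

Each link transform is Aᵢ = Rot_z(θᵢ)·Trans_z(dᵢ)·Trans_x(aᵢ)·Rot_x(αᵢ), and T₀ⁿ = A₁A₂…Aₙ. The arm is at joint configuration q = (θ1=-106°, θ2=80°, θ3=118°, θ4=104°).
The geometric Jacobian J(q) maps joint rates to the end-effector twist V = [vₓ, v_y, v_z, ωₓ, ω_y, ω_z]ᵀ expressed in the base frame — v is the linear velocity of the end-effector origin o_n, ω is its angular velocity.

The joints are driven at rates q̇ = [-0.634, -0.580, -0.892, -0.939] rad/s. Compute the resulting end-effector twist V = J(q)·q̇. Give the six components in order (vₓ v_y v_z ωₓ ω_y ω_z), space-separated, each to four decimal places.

0.3420 1.3485 0.6466 1.3350 -0.6847 -1.5270

o_n = [-1.4239, 0.5578, 0.7663]
J₁: ẑ×o_n = [-0.5578, -1.4239, 0.0000], ω = ẑ
J2: z=[-0.9613, 0.2756, 0.0000] o=[-0.0937, -0.3268, 0.3200] → [0.1230, 0.4290, -0.4837, -0.9613, 0.2756, 0.0000]
J3: z=[-0.9613, 0.2756, 0.0000] o=[-0.6824, -0.2755, 0.9601] → [-0.0534, -0.1863, -0.5966, -0.9613, 0.2756, 0.0000]
J4: z=[0.0852, 0.2970, 0.9511] o=[-0.8362, 0.5305, 0.7222] → [-0.0129, -0.5627, 0.1769, 0.0852, 0.2970, 0.9511]
V = J·q̇ = [0.3420, 1.3485, 0.6466, 1.3350, -0.6847, -1.5270]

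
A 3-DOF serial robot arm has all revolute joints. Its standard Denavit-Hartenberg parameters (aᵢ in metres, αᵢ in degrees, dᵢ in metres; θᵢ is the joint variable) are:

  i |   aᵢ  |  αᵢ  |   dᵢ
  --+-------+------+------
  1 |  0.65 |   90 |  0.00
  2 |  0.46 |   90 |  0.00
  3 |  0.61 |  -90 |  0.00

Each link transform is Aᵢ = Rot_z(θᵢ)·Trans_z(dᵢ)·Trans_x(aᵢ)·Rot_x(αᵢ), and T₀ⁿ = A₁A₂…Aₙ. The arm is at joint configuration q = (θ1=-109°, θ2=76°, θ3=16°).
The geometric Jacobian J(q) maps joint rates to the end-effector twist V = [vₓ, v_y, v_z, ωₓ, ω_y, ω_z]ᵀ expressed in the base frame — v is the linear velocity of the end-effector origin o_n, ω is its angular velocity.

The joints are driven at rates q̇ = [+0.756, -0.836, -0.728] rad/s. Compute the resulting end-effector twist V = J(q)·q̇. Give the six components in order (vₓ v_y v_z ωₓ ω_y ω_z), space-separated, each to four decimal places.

o_n = [-0.4530, -0.7992, 1.0153]
J₁: ẑ×o_n = [0.7992, -0.4530, 0.0000], ω = ẑ
J2: z=[-0.9455, 0.3256, 0.0000] o=[-0.2116, -0.6146, 0.0000] → [0.3305, 0.9600, 0.2531, -0.9455, 0.3256, 0.0000]
J3: z=[-0.3159, -0.9174, -0.2419] o=[-0.2478, -0.7198, 0.4463] → [-0.5412, 0.2294, -0.1631, -0.3159, -0.9174, -0.2419]
V = J·q̇ = [0.7218, -1.3120, -0.0929, 1.0204, 0.3957, 0.9321]

0.7218 -1.3120 -0.0929 1.0204 0.3957 0.9321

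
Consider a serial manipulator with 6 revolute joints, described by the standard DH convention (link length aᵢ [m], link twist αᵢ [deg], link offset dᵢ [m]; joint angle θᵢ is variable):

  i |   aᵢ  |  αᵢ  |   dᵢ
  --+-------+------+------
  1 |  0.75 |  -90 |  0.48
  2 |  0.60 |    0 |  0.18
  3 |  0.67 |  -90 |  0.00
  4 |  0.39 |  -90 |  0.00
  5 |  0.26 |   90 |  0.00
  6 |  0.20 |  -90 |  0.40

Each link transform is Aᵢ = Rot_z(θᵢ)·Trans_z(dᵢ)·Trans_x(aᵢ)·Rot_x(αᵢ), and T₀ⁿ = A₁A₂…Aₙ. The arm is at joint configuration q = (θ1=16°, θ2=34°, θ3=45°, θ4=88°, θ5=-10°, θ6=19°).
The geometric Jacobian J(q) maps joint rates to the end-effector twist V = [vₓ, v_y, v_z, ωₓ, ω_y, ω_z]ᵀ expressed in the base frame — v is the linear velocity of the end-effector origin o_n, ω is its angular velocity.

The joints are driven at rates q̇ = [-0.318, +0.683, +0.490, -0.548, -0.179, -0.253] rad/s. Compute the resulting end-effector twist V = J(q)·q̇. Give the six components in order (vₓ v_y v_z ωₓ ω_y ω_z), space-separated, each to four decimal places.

o_n = [1.0308, -0.3126, -0.5655]
J₁: ẑ×o_n = [0.3126, 1.0308, -0.0000], ω = ẑ
J2: z=[-0.2756, 0.9613, 0.0000] o=[0.7209, 0.2067, 0.4800] → [-1.0050, -0.2882, -0.1547, -0.2756, 0.9613, 0.0000]
J3: z=[-0.2756, 0.9613, 0.0000] o=[1.1495, 0.5169, 0.1445] → [-0.6825, -0.1957, 0.3427, -0.2756, 0.9613, 0.0000]
J4: z=[-0.9436, -0.2706, -0.1908] o=[1.2724, 0.5521, -0.5132] → [-0.1508, -0.0033, 0.7506, -0.9436, -0.2706, -0.1908]
J5: z=[-0.1737, -0.0861, 0.9810] o=[1.3823, 0.1782, -0.5266] → [0.4848, -0.3516, 0.0550, -0.1737, -0.0861, 0.9810]
J6: z=[-0.9782, -0.1000, -0.1820] o=[1.4119, -0.0796, -0.5440] → [-0.0403, 0.0483, 0.1899, -0.9782, -0.1000, -0.1820]
V = J·q̇ = [-1.1142, -0.5680, -0.4069, 0.4723, 1.3165, -0.3430]

-1.1142 -0.5680 -0.4069 0.4723 1.3165 -0.3430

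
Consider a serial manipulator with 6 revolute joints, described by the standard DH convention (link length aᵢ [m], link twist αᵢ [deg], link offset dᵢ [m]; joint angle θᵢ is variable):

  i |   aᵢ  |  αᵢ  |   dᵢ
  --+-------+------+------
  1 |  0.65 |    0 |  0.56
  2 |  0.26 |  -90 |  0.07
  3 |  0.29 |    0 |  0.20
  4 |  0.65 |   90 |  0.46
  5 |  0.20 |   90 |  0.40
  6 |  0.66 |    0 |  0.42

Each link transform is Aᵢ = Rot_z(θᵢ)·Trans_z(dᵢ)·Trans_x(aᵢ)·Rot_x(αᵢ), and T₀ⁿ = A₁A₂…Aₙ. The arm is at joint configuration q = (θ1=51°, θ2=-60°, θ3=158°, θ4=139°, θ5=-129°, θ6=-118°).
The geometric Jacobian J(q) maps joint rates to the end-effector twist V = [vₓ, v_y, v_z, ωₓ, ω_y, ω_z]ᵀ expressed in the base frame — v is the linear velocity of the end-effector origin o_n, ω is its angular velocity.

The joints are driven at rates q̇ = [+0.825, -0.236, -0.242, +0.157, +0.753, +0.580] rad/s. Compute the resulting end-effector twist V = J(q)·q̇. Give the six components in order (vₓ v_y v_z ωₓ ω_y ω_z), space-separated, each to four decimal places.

-1.0966 0.1812 -0.5418 -0.8210 0.4135 0.5292

o_n = [0.8952, 1.4504, 0.7883]
J₁: ẑ×o_n = [-1.4504, 0.8952, 0.0000], ω = ẑ
J2: z=[0.0000, 0.0000, 1.0000] o=[0.4091, 0.5051, 0.5600] → [-0.9453, 0.4861, 0.0000, 0.0000, 0.0000, 1.0000]
J3: z=[0.1564, 0.9877, 0.0000] o=[0.6659, 0.4645, 0.6300] → [0.1564, -0.0248, -0.0722, 0.1564, 0.9877, 0.0000]
J4: z=[0.1564, 0.9877, 0.0000] o=[0.4316, 0.7041, 0.5214] → [0.2637, -0.0418, -0.3411, 0.1564, 0.9877, 0.0000]
J5: z=[-0.8800, 0.1394, 0.4540] o=[0.7950, 1.1122, 1.1005] → [-0.1970, -0.2293, -0.3116, -0.8800, 0.1394, 0.4540]
J6: z=[-0.2500, 0.6768, -0.6924] o=[0.3622, 1.0234, 1.1700] → [0.0374, -0.4644, -0.4674, -0.2500, 0.6768, -0.6924]
V = J·q̇ = [-1.0966, 0.1812, -0.5418, -0.8210, 0.4135, 0.5292]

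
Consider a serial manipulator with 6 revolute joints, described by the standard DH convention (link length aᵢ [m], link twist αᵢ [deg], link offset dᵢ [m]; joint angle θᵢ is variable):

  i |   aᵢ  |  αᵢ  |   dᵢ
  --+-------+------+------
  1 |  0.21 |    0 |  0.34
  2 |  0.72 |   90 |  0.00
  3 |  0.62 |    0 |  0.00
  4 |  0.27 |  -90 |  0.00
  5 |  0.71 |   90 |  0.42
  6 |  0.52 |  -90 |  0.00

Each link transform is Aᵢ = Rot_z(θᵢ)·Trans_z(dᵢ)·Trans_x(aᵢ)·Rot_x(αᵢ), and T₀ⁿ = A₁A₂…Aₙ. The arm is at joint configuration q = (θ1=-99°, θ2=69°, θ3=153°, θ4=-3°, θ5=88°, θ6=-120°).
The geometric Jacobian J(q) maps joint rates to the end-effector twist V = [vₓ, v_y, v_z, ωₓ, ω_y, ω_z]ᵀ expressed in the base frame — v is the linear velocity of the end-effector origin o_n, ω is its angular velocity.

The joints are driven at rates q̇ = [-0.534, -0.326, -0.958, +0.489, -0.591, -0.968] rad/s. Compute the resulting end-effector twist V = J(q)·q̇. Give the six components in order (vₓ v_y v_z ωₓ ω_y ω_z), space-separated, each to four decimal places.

0.0348 -0.5161 0.5455 1.2329 -0.1312 -0.8319

o_n = [0.1360, 0.2144, 0.7906]
J₁: ẑ×o_n = [-0.2144, 0.1360, 0.0000], ω = ẑ
J2: z=[0.0000, 0.0000, 1.0000] o=[-0.0329, -0.2074, 0.3400] → [-0.4218, 0.1688, 0.0000, 0.0000, 0.0000, 1.0000]
J3: z=[-0.5000, -0.8660, 0.0000] o=[0.5907, -0.5674, 0.3400] → [-0.3902, 0.2253, -0.7847, -0.5000, -0.8660, 0.0000]
J4: z=[-0.5000, -0.8660, 0.0000] o=[0.1123, -0.2912, 0.6215] → [-0.1465, 0.0846, -0.2323, -0.5000, -0.8660, 0.0000]
J5: z=[-0.4330, 0.2500, -0.8660] o=[-0.0902, -0.1743, 0.7565] → [0.3451, -0.1811, -0.2249, -0.4330, 0.2500, -0.8660]
J6: z=[-0.7670, 0.4025, 0.4997] o=[0.0641, 0.5559, 0.4051] → [0.3258, 0.3316, 0.2330, -0.7670, 0.4025, 0.4997]
V = J·q̇ = [0.0348, -0.5161, 0.5455, 1.2329, -0.1312, -0.8319]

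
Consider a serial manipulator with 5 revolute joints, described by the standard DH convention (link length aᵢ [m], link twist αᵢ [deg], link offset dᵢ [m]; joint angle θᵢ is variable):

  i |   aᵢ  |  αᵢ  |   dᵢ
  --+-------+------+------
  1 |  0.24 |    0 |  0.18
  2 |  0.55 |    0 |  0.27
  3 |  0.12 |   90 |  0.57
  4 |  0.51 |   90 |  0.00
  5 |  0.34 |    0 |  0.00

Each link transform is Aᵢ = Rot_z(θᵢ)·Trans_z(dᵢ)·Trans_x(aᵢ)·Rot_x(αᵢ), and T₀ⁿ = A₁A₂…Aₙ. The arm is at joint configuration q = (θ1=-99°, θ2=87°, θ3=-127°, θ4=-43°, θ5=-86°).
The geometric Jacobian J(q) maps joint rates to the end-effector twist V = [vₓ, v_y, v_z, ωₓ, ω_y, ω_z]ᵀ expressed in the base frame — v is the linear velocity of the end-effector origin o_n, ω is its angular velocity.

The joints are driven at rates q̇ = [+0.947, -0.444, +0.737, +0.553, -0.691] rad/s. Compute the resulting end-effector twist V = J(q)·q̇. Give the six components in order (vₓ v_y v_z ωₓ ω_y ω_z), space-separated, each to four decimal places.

o_n = [0.3378, -0.9422, 0.6560]
J₁: ẑ×o_n = [0.9422, 0.3378, -0.0000], ω = ẑ
J2: z=[0.0000, 0.0000, 1.0000] o=[-0.0375, -0.2370, 0.1800] → [0.7051, 0.3753, -0.0000, 0.0000, 0.0000, 1.0000]
J3: z=[0.0000, 0.0000, 1.0000] o=[0.5004, -0.3514, 0.4500] → [0.5908, -0.1626, 0.0000, 0.0000, 0.0000, 1.0000]
J4: z=[-0.6561, 0.7547, 0.0000] o=[0.4099, -0.4301, 1.0200] → [-0.2747, -0.2388, 0.3903, -0.6561, 0.7547, 0.0000]
J5: z=[0.5147, 0.4474, -0.7314] o=[0.1284, -0.6748, 0.6722] → [-0.2028, -0.1448, -0.2313, 0.5147, 0.4474, -0.7314]
V = J·q̇ = [1.0028, 0.0014, 0.3757, -0.7185, 0.1082, 1.7454]

1.0028 0.0014 0.3757 -0.7185 0.1082 1.7454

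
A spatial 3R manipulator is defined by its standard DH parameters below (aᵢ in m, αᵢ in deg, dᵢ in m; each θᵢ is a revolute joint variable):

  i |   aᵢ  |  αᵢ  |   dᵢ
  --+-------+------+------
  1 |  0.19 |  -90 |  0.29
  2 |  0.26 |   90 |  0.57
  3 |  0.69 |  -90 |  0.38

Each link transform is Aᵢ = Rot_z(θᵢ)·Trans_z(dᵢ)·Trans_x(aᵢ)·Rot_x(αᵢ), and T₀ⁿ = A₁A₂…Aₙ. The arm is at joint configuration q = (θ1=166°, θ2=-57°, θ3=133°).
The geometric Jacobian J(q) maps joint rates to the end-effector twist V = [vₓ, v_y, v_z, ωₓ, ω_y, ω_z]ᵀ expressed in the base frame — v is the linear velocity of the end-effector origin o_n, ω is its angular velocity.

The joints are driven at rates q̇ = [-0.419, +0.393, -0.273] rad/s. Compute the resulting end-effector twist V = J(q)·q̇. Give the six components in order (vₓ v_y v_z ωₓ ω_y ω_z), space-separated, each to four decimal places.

-0.5770 -0.0936 0.2859 -0.3172 -0.3259 -0.5677

o_n = [-0.0238, -1.1016, 0.3204]
J₁: ẑ×o_n = [1.1016, -0.0238, 0.0000], ω = ẑ
J2: z=[-0.2419, -0.9703, 0.0000] o=[-0.1844, 0.0460, 0.2900] → [-0.0295, 0.0073, 0.4334, -0.2419, -0.9703, 0.0000]
J3: z=[0.8138, -0.2029, 0.5446] o=[-0.4597, -0.4728, 0.5081] → [0.3805, 0.3901, -0.4232, 0.8138, -0.2029, 0.5446]
V = J·q̇ = [-0.5770, -0.0936, 0.2859, -0.3172, -0.3259, -0.5677]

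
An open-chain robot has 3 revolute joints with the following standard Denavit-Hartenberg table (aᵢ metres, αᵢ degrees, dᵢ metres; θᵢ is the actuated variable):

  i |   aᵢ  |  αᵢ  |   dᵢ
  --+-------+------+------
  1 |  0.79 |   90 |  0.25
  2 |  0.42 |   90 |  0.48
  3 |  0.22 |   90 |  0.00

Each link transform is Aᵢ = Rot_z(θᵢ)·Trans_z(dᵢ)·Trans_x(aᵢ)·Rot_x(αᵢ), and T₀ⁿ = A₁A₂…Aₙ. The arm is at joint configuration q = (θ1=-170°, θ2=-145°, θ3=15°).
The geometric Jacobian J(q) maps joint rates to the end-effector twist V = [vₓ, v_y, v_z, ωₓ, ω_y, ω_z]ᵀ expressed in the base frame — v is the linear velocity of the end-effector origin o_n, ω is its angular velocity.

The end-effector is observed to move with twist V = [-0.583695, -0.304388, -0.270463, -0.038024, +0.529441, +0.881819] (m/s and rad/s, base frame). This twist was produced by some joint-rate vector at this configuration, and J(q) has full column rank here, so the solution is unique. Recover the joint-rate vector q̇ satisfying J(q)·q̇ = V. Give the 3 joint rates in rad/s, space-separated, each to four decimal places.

0.8040 0.5280 0.0950

o_n = [-0.3610, 0.4816, -0.1128]
J₁: ẑ×o_n = [-0.4816, -0.3610, 0.0000], ω = ẑ
J2: z=[-0.1736, 0.9848, 0.0000] o=[-0.7780, -0.1372, 0.2500] → [-0.3573, -0.0630, -0.5181, -0.1736, 0.9848, 0.0000]
J3: z=[0.5649, 0.0996, 0.8192] o=[-0.5225, 0.3953, 0.0091] → [-0.0828, 0.2012, 0.0327, 0.5649, 0.0996, 0.8192]
q̇ = J⁺·V = [0.8040, 0.5280, 0.0950]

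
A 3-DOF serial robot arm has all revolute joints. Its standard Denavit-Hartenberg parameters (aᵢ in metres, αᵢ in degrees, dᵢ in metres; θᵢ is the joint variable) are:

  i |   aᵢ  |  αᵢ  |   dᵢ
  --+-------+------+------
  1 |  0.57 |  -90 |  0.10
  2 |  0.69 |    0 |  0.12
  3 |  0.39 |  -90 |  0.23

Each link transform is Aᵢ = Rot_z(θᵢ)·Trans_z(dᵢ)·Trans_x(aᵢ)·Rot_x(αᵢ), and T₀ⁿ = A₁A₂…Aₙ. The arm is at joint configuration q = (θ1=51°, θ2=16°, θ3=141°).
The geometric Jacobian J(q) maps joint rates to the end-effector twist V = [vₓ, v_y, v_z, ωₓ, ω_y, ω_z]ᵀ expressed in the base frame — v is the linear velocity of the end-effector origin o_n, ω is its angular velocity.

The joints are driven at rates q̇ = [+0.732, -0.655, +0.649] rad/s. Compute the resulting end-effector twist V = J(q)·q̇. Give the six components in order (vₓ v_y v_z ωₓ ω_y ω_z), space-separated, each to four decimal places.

-0.5796 0.3012 0.4323 0.0047 -0.0038 0.7320

o_n = [0.2782, 0.8997, -0.2426]
J₁: ẑ×o_n = [-0.8997, 0.2782, 0.0000], ω = ẑ
J2: z=[-0.7771, 0.6293, 0.0000] o=[0.3587, 0.4430, 0.1000] → [-0.2156, -0.2662, -0.3043, -0.7771, 0.6293, 0.0000]
J3: z=[-0.7771, 0.6293, 0.0000] o=[0.6829, 1.0339, -0.0902] → [-0.0959, -0.1184, 0.3590, -0.7771, 0.6293, 0.0000]
V = J·q̇ = [-0.5796, 0.3012, 0.4323, 0.0047, -0.0038, 0.7320]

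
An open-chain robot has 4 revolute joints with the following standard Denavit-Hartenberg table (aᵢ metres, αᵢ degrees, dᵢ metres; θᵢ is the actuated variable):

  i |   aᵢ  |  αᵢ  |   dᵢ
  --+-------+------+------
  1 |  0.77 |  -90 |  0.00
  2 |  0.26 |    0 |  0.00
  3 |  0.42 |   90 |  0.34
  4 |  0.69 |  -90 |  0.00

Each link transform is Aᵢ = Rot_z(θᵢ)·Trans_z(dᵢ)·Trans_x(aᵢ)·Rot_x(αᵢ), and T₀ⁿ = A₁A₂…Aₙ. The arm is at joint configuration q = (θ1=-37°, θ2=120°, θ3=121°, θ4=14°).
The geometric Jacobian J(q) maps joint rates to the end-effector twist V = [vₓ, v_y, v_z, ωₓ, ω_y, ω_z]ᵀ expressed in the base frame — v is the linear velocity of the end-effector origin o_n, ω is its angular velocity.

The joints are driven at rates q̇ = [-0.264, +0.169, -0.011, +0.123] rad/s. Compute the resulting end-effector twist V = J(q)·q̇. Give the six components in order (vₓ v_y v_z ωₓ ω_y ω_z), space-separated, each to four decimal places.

0.2365 -0.1120 0.0875 0.0092 0.1909 -0.3236

o_n = [0.3944, 0.3376, 0.7277]
J₁: ẑ×o_n = [-0.3376, 0.3944, 0.0000], ω = ẑ
J2: z=[0.6018, 0.7986, 0.0000] o=[0.6149, -0.4634, 0.0000] → [0.5812, -0.4380, 0.6582, 0.6018, 0.7986, 0.0000]
J3: z=[0.6018, 0.7986, 0.0000] o=[0.5111, -0.3852, -0.2252] → [0.7610, -0.5735, 0.5282, 0.6018, 0.7986, 0.0000]
J4: z=[-0.6985, 0.5264, -0.4848] o=[0.5531, 0.0089, 0.1422] → [0.4675, 0.4860, -0.1460, -0.6985, 0.5264, -0.4848]
V = J·q̇ = [0.2365, -0.1120, 0.0875, 0.0092, 0.1909, -0.3236]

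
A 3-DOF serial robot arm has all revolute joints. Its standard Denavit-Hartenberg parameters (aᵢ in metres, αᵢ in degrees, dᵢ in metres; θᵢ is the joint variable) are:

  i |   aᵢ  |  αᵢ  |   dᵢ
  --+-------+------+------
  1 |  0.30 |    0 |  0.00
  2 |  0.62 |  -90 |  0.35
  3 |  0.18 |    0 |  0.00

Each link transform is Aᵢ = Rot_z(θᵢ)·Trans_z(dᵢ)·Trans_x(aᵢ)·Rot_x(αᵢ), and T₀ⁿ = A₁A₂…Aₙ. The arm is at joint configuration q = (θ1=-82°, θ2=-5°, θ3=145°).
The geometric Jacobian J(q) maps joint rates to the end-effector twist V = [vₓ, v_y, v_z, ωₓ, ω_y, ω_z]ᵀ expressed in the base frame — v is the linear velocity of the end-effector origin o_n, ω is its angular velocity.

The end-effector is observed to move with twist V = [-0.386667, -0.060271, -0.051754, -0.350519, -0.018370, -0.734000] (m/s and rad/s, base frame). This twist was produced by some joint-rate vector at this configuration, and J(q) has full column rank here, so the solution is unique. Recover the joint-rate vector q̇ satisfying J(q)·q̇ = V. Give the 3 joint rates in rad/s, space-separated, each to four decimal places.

-0.1420 -0.5920 -0.3510

o_n = [0.0665, -0.7690, 0.2468]
J₁: ẑ×o_n = [0.7690, 0.0665, -0.0000], ω = ẑ
J2: z=[0.0000, 0.0000, 1.0000] o=[0.0418, -0.2971, 0.0000] → [0.4719, 0.0247, -0.0000, 0.0000, 0.0000, 1.0000]
J3: z=[0.9986, 0.0523, 0.0000] o=[0.0742, -0.9162, 0.3500] → [-0.0054, 0.1031, 0.1474, 0.9986, 0.0523, 0.0000]
q̇ = J⁺·V = [-0.1420, -0.5920, -0.3510]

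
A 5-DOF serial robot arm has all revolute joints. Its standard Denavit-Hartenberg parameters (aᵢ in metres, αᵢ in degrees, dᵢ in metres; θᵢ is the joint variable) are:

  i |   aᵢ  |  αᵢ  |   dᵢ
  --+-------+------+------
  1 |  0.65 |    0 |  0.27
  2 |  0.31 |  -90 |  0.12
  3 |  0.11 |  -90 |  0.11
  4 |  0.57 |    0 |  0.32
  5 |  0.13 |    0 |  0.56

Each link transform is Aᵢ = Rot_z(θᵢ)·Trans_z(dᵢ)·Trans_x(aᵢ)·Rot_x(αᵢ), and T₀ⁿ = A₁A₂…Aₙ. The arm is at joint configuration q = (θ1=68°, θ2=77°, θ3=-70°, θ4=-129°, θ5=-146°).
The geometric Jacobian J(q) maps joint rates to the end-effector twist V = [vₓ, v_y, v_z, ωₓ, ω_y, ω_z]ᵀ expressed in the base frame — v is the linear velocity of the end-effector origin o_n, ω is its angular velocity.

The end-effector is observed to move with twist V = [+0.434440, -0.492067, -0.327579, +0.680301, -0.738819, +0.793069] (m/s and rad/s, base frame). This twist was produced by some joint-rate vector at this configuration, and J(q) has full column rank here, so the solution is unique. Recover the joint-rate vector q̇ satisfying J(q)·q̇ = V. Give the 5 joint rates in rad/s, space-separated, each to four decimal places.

-0.4420 0.8780 0.2150 -0.7070 -0.3370

o_n = [-0.8642, 0.8613, -0.1340]
J₁: ẑ×o_n = [-0.8613, -0.8642, 0.0000], ω = ẑ
J2: z=[0.0000, 0.0000, 1.0000] o=[0.2435, 0.6027, 0.2700] → [-0.2587, -1.1077, 0.0000, 0.0000, 0.0000, 1.0000]
J3: z=[-0.5736, -0.8192, 0.0000] o=[-0.0104, 0.7805, 0.3900] → [0.4293, -0.3006, -0.7457, -0.5736, -0.8192, 0.0000]
J4: z=[-0.7698, 0.5390, -0.3420] o=[-0.1044, 0.7120, 0.4934] → [-0.2871, -0.2231, 0.2946, -0.7698, 0.5390, -0.3420]
J5: z=[-0.7698, 0.5390, -0.3420] o=[-0.5043, 0.4512, 0.0468] → [0.0428, -0.0161, -0.1217, -0.7698, 0.5390, -0.3420]
q̇ = J⁺·V = [-0.4420, 0.8780, 0.2150, -0.7070, -0.3370]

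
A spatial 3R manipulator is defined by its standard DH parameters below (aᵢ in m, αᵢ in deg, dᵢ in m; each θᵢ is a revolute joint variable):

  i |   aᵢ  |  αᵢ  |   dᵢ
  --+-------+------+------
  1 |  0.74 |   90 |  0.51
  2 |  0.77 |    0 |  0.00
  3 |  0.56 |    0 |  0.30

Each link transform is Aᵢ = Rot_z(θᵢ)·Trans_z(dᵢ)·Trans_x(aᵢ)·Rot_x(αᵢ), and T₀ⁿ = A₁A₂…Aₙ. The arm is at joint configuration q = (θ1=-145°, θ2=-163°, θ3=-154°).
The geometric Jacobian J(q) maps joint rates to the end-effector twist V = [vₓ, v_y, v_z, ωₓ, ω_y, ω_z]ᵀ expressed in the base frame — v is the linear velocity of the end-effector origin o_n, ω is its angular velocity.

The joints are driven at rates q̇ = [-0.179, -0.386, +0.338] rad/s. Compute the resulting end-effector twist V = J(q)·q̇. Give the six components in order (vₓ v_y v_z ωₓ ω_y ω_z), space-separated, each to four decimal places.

0.0577 0.1307 0.2646 0.0275 -0.0393 -0.1790

o_n = [-0.5105, 0.0087, 0.6668]
J₁: ẑ×o_n = [-0.0087, -0.5105, 0.0000], ω = ẑ
J2: z=[-0.5736, 0.8192, 0.0000] o=[-0.6062, -0.4244, 0.5100] → [0.1284, 0.0899, -0.3268, -0.5736, 0.8192, 0.0000]
J3: z=[-0.5736, 0.8192, 0.0000] o=[-0.0030, -0.0021, 0.2849] → [0.3128, 0.2191, 0.4096, -0.5736, 0.8192, 0.0000]
V = J·q̇ = [0.0577, 0.1307, 0.2646, 0.0275, -0.0393, -0.1790]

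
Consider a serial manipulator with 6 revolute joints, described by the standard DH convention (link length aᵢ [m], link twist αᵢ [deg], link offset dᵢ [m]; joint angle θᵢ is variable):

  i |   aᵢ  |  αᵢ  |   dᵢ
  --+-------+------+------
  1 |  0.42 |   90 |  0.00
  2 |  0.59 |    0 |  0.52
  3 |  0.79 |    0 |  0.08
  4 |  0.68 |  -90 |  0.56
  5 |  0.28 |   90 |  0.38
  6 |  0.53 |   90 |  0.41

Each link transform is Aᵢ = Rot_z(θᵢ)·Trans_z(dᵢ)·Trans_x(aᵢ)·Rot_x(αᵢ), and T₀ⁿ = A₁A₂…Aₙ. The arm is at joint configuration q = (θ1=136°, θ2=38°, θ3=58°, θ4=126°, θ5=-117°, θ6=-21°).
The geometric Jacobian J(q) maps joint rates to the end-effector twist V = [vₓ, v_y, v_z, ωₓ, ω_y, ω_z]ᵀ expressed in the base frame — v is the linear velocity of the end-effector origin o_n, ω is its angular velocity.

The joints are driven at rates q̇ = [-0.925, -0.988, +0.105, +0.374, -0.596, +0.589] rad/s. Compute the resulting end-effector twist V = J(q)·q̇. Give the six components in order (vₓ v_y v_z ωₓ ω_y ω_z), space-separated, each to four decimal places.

0.4521 0.3386 -0.4467 -0.5330 -0.5646 -0.1309

o_n = [0.4676, 1.8620, 1.0325]
J₁: ẑ×o_n = [-1.8620, 0.4676, 0.0000], ω = ẑ
J2: z=[0.6947, 0.7193, 0.0000] o=[-0.3021, 0.2918, 0.0000] → [0.7427, -0.7172, 0.5371, 0.6947, 0.7193, 0.0000]
J3: z=[0.6947, 0.7193, 0.0000] o=[-0.2753, 0.9888, 0.3632] → [0.4814, -0.4649, 0.0721, 0.6947, 0.7193, 0.0000]
J4: z=[0.6947, 0.7193, 0.0000] o=[-0.1604, 0.9890, 1.1489] → [-0.0838, 0.0809, 0.1547, 0.6947, 0.7193, 0.0000]
J5: z=[-0.4813, 0.4648, -0.7431] o=[0.5922, 1.0408, 0.6939] → [0.7677, 0.2555, -0.3374, -0.4813, 0.4648, -0.7431]
J6: z=[-0.7917, 0.1334, 0.5962] o=[0.5146, 1.4625, 0.4966] → [-0.1667, 0.3962, -0.3100, -0.7917, 0.1334, 0.5962]
V = J·q̇ = [0.4521, 0.3386, -0.4467, -0.5330, -0.5646, -0.1309]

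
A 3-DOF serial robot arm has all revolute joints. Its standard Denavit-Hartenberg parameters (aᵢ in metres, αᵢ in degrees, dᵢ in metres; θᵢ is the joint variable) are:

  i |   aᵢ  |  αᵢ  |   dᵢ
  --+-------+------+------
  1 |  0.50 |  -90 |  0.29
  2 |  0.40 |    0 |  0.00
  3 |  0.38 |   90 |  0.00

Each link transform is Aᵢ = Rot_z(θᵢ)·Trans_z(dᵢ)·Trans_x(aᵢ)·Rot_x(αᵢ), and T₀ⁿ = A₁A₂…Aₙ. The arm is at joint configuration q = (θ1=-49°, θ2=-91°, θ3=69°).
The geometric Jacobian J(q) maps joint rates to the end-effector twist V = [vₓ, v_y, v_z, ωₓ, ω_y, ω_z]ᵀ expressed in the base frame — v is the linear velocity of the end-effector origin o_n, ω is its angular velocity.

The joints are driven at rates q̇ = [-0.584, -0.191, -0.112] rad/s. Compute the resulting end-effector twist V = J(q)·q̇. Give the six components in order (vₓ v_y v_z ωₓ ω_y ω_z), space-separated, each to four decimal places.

-0.4510 -0.2337 0.1054 -0.2287 -0.1988 -0.5840

o_n = [0.5546, -0.6380, 0.8323]
J₁: ẑ×o_n = [0.6380, 0.5546, -0.0000], ω = ẑ
J2: z=[0.7547, 0.6561, 0.0000] o=[0.3280, -0.3774, 0.2900] → [0.3558, -0.4093, -0.3453, 0.7547, 0.6561, 0.0000]
J3: z=[0.7547, 0.6561, 0.0000] o=[0.3234, -0.3721, 0.6899] → [0.0934, -0.1074, -0.3523, 0.7547, 0.6561, 0.0000]
V = J·q̇ = [-0.4510, -0.2337, 0.1054, -0.2287, -0.1988, -0.5840]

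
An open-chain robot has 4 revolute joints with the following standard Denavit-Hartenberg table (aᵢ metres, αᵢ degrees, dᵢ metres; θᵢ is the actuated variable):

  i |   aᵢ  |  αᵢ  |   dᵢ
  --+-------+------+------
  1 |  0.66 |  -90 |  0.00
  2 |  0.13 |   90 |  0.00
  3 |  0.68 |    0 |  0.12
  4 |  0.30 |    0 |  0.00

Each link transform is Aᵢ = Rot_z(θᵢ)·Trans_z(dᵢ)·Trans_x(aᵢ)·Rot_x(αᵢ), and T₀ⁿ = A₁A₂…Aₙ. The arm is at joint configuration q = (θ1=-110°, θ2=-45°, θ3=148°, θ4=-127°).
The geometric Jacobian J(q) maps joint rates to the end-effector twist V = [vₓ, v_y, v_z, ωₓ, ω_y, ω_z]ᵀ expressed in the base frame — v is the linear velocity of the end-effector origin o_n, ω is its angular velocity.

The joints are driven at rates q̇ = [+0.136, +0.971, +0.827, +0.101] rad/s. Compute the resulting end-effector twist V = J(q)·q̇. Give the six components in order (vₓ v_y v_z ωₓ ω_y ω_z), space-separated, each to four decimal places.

-0.0166 0.4071 -0.0845 1.1369 0.2845 0.7922

o_n = [0.2832, -0.5898, -0.0330]
J₁: ẑ×o_n = [0.5898, 0.2832, -0.0000], ω = ẑ
J2: z=[0.9397, -0.3420, 0.0000] o=[-0.2257, -0.6202, 0.0000] → [0.0113, 0.0310, 0.2027, 0.9397, -0.3420, 0.0000]
J3: z=[0.2418, 0.6645, 0.7071] o=[-0.2572, -0.7066, 0.0919] → [-0.1656, 0.4123, -0.3308, 0.2418, 0.6645, 0.7071]
J4: z=[0.2418, 0.6645, 0.7071] o=[0.2499, -0.3669, -0.2310] → [0.2892, -0.0244, -0.0760, 0.2418, 0.6645, 0.7071]
V = J·q̇ = [-0.0166, 0.4071, -0.0845, 1.1369, 0.2845, 0.7922]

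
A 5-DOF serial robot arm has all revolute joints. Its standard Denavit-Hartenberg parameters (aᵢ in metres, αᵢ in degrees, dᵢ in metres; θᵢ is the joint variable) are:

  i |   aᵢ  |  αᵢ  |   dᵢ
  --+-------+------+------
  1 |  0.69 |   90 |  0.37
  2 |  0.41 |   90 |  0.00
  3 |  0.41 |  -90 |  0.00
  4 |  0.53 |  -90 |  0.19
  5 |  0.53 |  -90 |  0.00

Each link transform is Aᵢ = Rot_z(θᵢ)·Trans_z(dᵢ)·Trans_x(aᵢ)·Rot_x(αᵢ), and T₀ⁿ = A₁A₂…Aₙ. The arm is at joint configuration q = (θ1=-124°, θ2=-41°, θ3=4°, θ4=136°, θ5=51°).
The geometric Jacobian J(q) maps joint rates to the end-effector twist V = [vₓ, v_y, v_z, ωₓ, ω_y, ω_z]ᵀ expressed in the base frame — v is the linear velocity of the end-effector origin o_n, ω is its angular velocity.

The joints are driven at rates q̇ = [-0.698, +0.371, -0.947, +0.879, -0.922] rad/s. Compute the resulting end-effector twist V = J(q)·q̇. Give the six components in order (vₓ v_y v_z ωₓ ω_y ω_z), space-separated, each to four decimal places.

o_n = [-0.5009, -1.1647, 0.6818]
J₁: ẑ×o_n = [1.1647, -0.5009, 0.0000], ω = ẑ
J2: z=[-0.8290, 0.5592, 0.0000] o=[-0.3858, -0.5720, 0.3700] → [0.1744, 0.2585, 0.5557, -0.8290, 0.5592, 0.0000]
J3: z=[0.3669, 0.5439, -0.7547] o=[-0.5589, -0.8286, 0.1010] → [0.0622, -0.2569, -0.1549, 0.3669, 0.5439, -0.7547]
J4: z=[-0.7976, 0.6015, 0.0458] o=[-0.7552, -1.0685, -0.1673] → [0.5151, 0.6889, -0.0762, -0.7976, 0.6015, 0.0458]
J5: z=[0.5965, 0.7977, -0.0883] o=[-0.8592, -0.9314, 0.3688] → [0.2291, -0.2184, -0.4251, 0.5965, 0.7977, -0.0883]
V = J·q̇ = [-0.5656, 1.4956, 0.6778, -1.9061, -0.5144, 0.1383]

-0.5656 1.4956 0.6778 -1.9061 -0.5144 0.1383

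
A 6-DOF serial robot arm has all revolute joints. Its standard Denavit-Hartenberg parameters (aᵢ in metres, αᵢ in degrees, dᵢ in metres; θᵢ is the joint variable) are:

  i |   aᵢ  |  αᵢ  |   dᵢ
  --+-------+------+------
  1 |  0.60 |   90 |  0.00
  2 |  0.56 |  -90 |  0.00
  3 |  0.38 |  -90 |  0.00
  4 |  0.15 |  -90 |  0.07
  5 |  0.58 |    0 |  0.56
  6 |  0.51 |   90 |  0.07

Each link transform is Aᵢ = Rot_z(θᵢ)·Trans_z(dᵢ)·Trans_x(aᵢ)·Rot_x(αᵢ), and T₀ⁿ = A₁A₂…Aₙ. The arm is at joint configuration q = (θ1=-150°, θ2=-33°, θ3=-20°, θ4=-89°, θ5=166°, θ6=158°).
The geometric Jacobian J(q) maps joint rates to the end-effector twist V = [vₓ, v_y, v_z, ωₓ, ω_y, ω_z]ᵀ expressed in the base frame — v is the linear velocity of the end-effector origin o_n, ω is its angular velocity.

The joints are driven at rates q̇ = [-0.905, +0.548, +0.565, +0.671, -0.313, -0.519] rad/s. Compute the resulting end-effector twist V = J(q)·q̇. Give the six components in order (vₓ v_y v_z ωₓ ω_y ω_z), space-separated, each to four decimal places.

o_n = [-1.7322, -0.8502, -0.8740]
J₁: ẑ×o_n = [0.8502, -1.7322, 0.0000], ω = ẑ
J2: z=[-0.5000, 0.8660, 0.0000] o=[-0.5196, -0.3000, 0.0000] → [-0.7569, -0.4370, 1.3253, -0.5000, 0.8660, 0.0000]
J3: z=[-0.4717, -0.2723, 0.8387] o=[-0.9263, -0.5348, -0.3050] → [0.4195, -0.9442, -0.0707, -0.4717, -0.2723, 0.8387]
J4: z=[0.2214, -0.9572, -0.1863] o=[-1.2507, -0.5720, -0.4995] → [0.3066, 0.1726, -0.5226, 0.2214, -0.9572, -0.1863]
J5: z=[-0.8452, -0.0931, -0.5264] o=[-1.3082, -0.6801, -0.3881] → [-0.0443, -0.1874, 0.1043, -0.8452, -0.0931, -0.5264]
J6: z=[-0.8452, -0.0931, -0.5264] o=[-1.5387, -0.4437, -1.1236] → [-0.2372, 0.3128, 0.3256, -0.8452, -0.0931, -0.5264]
V = J·q̇ = [-0.6045, 0.8069, 0.1341, 0.3113, -0.2441, -0.1182]

-0.6045 0.8069 0.1341 0.3113 -0.2441 -0.1182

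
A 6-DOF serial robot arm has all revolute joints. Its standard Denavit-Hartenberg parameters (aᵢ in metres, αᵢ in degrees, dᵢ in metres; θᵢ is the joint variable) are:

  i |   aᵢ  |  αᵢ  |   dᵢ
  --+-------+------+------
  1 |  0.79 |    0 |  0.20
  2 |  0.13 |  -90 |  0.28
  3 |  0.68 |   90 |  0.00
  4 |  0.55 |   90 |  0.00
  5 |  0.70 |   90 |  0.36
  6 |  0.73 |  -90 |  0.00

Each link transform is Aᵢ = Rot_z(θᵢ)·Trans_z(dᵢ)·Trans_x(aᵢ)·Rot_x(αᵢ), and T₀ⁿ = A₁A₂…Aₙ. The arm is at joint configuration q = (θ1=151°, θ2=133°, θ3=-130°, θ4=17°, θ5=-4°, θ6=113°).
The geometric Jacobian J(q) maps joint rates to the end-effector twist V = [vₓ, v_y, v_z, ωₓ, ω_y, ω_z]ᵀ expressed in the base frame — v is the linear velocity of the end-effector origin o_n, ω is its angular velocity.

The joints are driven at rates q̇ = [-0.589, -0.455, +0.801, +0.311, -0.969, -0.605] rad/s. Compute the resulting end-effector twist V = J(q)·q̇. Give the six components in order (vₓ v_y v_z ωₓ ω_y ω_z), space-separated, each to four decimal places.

1.7165 0.3973 1.7214 1.5566 0.9492 -1.8180

o_n = [-1.6343, 1.2519, 1.9567]
J₁: ẑ×o_n = [-1.2519, -1.6343, 0.0000], ω = ẑ
J2: z=[0.0000, 0.0000, 1.0000] o=[-0.6909, 0.3830, 0.2000] → [-0.8689, -0.9433, 0.0000, 0.0000, 0.0000, 1.0000]
J3: z=[0.9703, 0.2419, 0.0000] o=[-0.6595, 0.2569, 0.4800] → [0.3572, -1.4328, 1.2013, 0.9703, 0.2419, 0.0000]
J4: z=[-0.1853, 0.7433, -0.6428] o=[-0.7652, 0.6810, 1.0009] → [1.0774, 0.7357, 0.5401, -0.1853, 0.7433, -0.6428]
J5: z=[-0.9734, -0.0490, 0.2240] o=[-0.6910, 1.0479, 1.4038] → [-0.0728, 0.3268, -0.2448, -0.9734, -0.0490, 0.2240]
J6: z=[0.1755, -0.7880, 0.5901] o=[-0.9381, 1.4599, 2.0274] → [0.1785, -0.3984, -0.5851, 0.1755, -0.7880, 0.5901]
V = J·q̇ = [1.7165, 0.3973, 1.7214, 1.5566, 0.9492, -1.8180]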